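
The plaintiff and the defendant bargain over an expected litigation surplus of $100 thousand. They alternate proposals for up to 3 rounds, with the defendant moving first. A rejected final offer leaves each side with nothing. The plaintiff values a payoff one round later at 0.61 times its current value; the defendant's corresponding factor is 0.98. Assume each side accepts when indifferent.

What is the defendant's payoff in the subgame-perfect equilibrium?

98.78

By backward induction:
Round 3 (the defendant proposes): the plaintiff will accept anything ≥ 0, so the defendant offers 0 and keeps 100.
Round 2 (the plaintiff proposes): the defendant can get 100 next round, worth 0.98 × 100 = 98 now, so the plaintiff offers 98, keeping 2.
Round 1 (the defendant proposes): the plaintiff can get 2 next round, worth 0.61 × 2 = 1.22 now. The defendant offers 1.22 and keeps 100 − 1.22 = 98.78.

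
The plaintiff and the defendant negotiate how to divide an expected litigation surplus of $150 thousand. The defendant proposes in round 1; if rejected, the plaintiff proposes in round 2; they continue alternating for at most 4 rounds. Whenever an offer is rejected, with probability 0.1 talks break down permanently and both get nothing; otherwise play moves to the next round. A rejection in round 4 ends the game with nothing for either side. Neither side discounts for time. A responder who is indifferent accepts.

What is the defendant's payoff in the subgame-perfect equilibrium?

By backward induction:
Round 4 (the plaintiff proposes): rejection yields 0 for the defendant; the plaintiff offers 0 and keeps 150.
Round 3 (the defendant proposes): rejecting gives the plaintiff an expected 0.9 × 150 = 135, so the defendant offers 135, keeping 15.
Round 2 (the plaintiff proposes): rejecting gives the defendant an expected 0.9 × 15 = 13.5; the plaintiff offers that and keeps 136.5.
Round 1 (the defendant proposes): rejecting gives the plaintiff an expected 0.9 × 136.5 = 122.85; the defendant offers that and keeps 27.15.

27.15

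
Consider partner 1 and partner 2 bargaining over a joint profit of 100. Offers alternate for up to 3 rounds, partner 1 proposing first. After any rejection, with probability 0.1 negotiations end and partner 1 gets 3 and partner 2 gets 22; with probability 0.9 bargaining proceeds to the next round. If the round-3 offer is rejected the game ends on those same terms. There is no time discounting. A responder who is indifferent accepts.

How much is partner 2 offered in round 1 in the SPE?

28.75

Round 3 (partner 1 proposes): partner 2 gets 22 if talks fail, so partner 1 offers 22 and keeps 78.
Round 2 (partner 2 proposes): rejecting gives partner 1 an expected 0.9 × 78 + 0.1 × 3 = 70.5. Partner 2 offers 70.5 and keeps 100 − 70.5 = 29.5.
Round 1 (partner 1 proposes): rejecting gives partner 2 an expected 0.9 × 29.5 + 0.1 × 22 = 28.75, so partner 1 offers 28.75, keeping 71.25.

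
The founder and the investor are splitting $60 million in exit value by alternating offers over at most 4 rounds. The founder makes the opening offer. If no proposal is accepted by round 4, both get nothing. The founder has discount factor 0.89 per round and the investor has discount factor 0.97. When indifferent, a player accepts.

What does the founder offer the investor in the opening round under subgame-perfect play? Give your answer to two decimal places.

Round 4 (the investor proposes): rejection yields 0 for the founder; the investor offers 0 and keeps 60.
Round 3 (the founder proposes): the investor can get 60 next round, worth 0.97 × 60 = 58.2 now. The founder offers 58.2 and keeps 60 − 58.2 = 1.8.
Round 2 (the investor proposes): the founder can get 1.8 next round, worth 0.89 × 1.8 = 1.602 now. The investor offers 1.602 and keeps 60 − 1.602 = 58.398.
Round 1 (the founder proposes): the investor can get 58.398 next round, worth 0.97 × 58.398 = 56.64606 now, so the founder offers 56.64606, keeping 3.35394.

56.65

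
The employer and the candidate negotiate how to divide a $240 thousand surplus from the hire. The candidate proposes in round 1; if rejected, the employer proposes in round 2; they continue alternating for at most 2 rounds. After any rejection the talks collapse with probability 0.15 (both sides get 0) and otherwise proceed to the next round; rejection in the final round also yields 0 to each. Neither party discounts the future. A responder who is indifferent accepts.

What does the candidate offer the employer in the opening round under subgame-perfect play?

204

Round 2 (the employer proposes): the candidate will accept anything ≥ 0, so the employer offers 0 and keeps 240.
Round 1 (the candidate proposes): rejecting gives the employer an expected 0.85 × 240 = 204; the candidate offers that and keeps 36.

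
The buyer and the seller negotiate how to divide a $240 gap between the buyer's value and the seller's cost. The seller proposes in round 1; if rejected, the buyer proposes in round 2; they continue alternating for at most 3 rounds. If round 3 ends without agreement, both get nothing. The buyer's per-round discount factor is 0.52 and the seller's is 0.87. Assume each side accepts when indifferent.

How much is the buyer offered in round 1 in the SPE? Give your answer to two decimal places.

Round 3 (the seller proposes): the buyer will accept anything ≥ 0, so the seller offers 0 and keeps 240.
Round 2 (the buyer proposes): the seller can get 240 next round, worth 0.87 × 240 = 208.8 now; the buyer offers that and keeps 31.2.
Round 1 (the seller proposes): the buyer can get 31.2 next round, worth 0.52 × 31.2 = 16.224 now; the seller offers that and keeps 223.776.

16.22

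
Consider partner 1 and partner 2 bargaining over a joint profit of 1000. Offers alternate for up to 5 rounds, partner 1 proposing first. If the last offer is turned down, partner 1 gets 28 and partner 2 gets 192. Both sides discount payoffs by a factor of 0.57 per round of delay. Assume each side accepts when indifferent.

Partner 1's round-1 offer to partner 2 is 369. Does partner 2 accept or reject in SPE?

Round 5 (partner 1 proposes): partner 2 gets 192 if talks fail, so partner 1 offers 192 and keeps 808.
Round 4 (partner 2 proposes): partner 1 can get 808 next round, worth 0.57 × 808 = 460.56 now; partner 2 offers that and keeps 539.44.
Round 3 (partner 1 proposes): partner 2 can get 539.44 next round, worth 0.57 × 539.44 = 307.4808 now. Partner 1 offers 307.4808 and keeps 1000 − 307.4808 = 692.5192.
Round 2 (partner 2 proposes): partner 1 can get 692.5192 next round, worth 0.57 × 692.5192 = 394.735944 now; partner 2 offers that and keeps 605.264056.
So by rejecting in round 1, partner 2 gets 605.264056 next round, worth 0.57 × 605.264056 = 345.00051192 now.
Offer 369 ≥ 345.00051192, so partner 2 accepts.

Accept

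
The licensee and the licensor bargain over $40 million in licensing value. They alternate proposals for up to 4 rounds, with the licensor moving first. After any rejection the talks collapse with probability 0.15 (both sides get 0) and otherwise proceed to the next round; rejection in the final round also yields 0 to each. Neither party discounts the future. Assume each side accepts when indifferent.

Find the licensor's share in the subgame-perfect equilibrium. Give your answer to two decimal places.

Round 4 (the licensee proposes): the licensor will accept anything ≥ 0, so the licensee offers 0 and keeps 40.
Round 3 (the licensor proposes): rejecting gives the licensee an expected 0.85 × 40 = 34. The licensor offers 34 and keeps 40 − 34 = 6.
Round 2 (the licensee proposes): rejecting gives the licensor an expected 0.85 × 6 = 5.1. The licensee offers 5.1 and keeps 40 − 5.1 = 34.9.
Round 1 (the licensor proposes): rejecting gives the licensee an expected 0.85 × 34.9 = 29.665. The licensor offers 29.665 and keeps 40 − 29.665 = 10.335.

10.34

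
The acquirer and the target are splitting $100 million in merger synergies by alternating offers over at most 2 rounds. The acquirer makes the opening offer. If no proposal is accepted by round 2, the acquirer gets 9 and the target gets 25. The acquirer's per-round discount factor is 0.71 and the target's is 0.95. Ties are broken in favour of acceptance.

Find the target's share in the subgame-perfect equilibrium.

86.45

Round 2 (the target proposes): the acquirer gets 9 if talks fail, so the target offers 9 and keeps 91.
Round 1 (the acquirer proposes): the target can get 91 next round, worth 0.95 × 91 = 86.45 now, so the acquirer offers 86.45, keeping 13.55.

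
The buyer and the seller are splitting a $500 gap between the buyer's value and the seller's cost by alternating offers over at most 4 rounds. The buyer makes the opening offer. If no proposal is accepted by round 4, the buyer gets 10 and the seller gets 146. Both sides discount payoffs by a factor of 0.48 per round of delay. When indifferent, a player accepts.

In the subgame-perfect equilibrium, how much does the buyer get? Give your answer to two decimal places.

Round 4 (the seller proposes): the buyer gets 10 if talks fail, so the seller offers 10 and keeps 490.
Round 3 (the buyer proposes): the seller can get 490 next round, worth 0.48 × 490 = 235.2 now, so the buyer offers 235.2, keeping 264.8.
Round 2 (the seller proposes): the buyer can get 264.8 next round, worth 0.48 × 264.8 = 127.104 now. The seller offers 127.104 and keeps 500 − 127.104 = 372.896.
Round 1 (the buyer proposes): the seller can get 372.896 next round, worth 0.48 × 372.896 = 178.99008 now; the buyer offers that and keeps 321.00992.

321.01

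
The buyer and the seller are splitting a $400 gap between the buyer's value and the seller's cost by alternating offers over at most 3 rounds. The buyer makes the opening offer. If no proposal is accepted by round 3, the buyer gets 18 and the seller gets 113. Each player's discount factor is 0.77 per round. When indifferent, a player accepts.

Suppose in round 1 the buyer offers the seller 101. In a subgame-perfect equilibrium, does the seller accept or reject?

Round 3 (the buyer proposes): the seller gets 113 if talks fail, so the buyer offers 113 and keeps 287.
Round 2 (the seller proposes): the buyer can get 287 next round, worth 0.77 × 287 = 220.99 now. The seller offers 220.99 and keeps 400 − 220.99 = 179.01.
So by rejecting in round 1, the seller gets 179.01 next round, worth 0.77 × 179.01 = 137.8377 now.
Offer 101 < 137.8377, so the seller rejects.

Reject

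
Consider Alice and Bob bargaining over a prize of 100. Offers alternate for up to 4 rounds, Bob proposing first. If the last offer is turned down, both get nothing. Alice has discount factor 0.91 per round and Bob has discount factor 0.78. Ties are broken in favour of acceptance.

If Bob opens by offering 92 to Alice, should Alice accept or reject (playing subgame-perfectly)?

Accept

Work out Alice's continuation value if the offer is rejected.
Round 4 (Alice proposes): Bob will accept anything ≥ 0, so Alice offers 0 and keeps 100.
Round 3 (Bob proposes): Alice can get 100 next round, worth 0.91 × 100 = 91 now. Bob offers 91 and keeps 100 − 91 = 9.
Round 2 (Alice proposes): Bob can get 9 next round, worth 0.78 × 9 = 7.02 now; Alice offers that and keeps 92.98.
So by rejecting in round 1, Alice gets 92.98 next round, worth 0.91 × 92.98 = 84.6118 now.
Offer 92 ≥ 84.6118, so Alice accepts.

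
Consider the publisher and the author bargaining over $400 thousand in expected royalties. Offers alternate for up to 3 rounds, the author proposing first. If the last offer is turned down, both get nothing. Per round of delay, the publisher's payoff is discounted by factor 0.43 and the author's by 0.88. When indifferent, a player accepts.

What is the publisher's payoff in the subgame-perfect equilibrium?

Round 3 (the author proposes): the publisher will accept anything ≥ 0, so the author offers 0 and keeps 400.
Round 2 (the publisher proposes): the author can get 400 next round, worth 0.88 × 400 = 352 now. The publisher offers 352 and keeps 400 − 352 = 48.
Round 1 (the author proposes): the publisher can get 48 next round, worth 0.43 × 48 = 20.64 now, so the author offers 20.64, keeping 379.36.

20.64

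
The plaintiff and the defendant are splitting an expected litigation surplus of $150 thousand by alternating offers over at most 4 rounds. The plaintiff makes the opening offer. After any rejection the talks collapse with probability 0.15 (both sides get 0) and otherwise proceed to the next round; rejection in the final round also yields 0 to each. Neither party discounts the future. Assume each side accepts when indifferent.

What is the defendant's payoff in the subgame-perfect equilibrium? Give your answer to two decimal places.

111.24

By backward induction:
Round 4 (the defendant proposes): rejection yields 0 for the plaintiff; the defendant offers 0 and keeps 150.
Round 3 (the plaintiff proposes): rejecting gives the defendant an expected 0.85 × 150 = 127.5. The plaintiff offers 127.5 and keeps 150 − 127.5 = 22.5.
Round 2 (the defendant proposes): rejecting gives the plaintiff an expected 0.85 × 22.5 = 19.125; the defendant offers that and keeps 130.875.
Round 1 (the plaintiff proposes): rejecting gives the defendant an expected 0.85 × 130.875 = 111.24375, so the plaintiff offers 111.24375, keeping 38.75625.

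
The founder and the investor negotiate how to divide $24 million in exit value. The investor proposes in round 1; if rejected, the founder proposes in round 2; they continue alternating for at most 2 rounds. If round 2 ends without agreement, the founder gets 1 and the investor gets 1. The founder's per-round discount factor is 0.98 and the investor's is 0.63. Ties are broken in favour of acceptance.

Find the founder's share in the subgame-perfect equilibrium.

22.54

Round 2 (the founder proposes): the investor gets 1 if talks fail, so the founder offers 1 and keeps 23.
Round 1 (the investor proposes): the founder can get 23 next round, worth 0.98 × 23 = 22.54 now, so the investor offers 22.54, keeping 1.46.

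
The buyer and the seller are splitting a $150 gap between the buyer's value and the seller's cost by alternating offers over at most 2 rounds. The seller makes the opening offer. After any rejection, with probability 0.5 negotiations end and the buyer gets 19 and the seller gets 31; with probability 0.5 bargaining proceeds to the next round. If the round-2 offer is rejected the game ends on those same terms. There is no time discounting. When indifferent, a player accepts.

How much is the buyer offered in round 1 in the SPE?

By backward induction:
Round 2 (the buyer proposes): the seller gets 31 if talks fail, so the buyer offers 31 and keeps 119.
Round 1 (the seller proposes): rejecting gives the buyer an expected 0.5 × 119 + 0.5 × 19 = 69; the seller offers that and keeps 81.

69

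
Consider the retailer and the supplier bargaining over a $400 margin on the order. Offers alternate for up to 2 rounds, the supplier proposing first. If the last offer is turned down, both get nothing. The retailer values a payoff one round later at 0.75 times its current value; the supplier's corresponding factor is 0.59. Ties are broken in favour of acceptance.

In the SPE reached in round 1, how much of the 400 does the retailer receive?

300

Work backward from the last round.
Round 2 (the retailer proposes): the supplier will accept anything ≥ 0, so the retailer offers 0 and keeps 400.
Round 1 (the supplier proposes): the retailer can get 400 next round, worth 0.75 × 400 = 300 now, so the supplier offers 300, keeping 100.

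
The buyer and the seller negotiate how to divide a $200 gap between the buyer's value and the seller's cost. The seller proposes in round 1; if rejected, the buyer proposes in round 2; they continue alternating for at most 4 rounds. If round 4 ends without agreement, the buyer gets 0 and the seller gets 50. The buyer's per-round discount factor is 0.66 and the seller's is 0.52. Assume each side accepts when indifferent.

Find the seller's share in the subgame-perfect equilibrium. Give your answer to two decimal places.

Round 4 (the buyer proposes): the seller gets 50 if talks fail, so the buyer offers 50 and keeps 150.
Round 3 (the seller proposes): the buyer can get 150 next round, worth 0.66 × 150 = 99 now, so the seller offers 99, keeping 101.
Round 2 (the buyer proposes): the seller can get 101 next round, worth 0.52 × 101 = 52.52 now; the buyer offers that and keeps 147.48.
Round 1 (the seller proposes): the buyer can get 147.48 next round, worth 0.66 × 147.48 = 97.3368 now; the seller offers that and keeps 102.6632.

102.66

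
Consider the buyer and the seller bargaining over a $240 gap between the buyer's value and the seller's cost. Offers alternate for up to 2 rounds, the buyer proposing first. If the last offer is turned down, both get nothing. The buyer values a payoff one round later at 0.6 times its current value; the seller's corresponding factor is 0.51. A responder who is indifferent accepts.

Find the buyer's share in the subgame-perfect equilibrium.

117.6

By backward induction:
Round 2 (the seller proposes): rejection yields 0 for the buyer; the seller offers 0 and keeps 240.
Round 1 (the buyer proposes): the seller can get 240 next round, worth 0.51 × 240 = 122.4 now. The buyer offers 122.4 and keeps 240 − 122.4 = 117.6.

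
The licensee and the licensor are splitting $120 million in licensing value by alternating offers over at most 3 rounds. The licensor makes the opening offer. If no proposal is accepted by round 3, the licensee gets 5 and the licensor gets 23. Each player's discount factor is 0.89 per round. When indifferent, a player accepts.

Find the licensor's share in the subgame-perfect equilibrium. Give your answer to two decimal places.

104.29

Solve by backward induction from round 3.
Round 3 (the licensor proposes): the licensee gets 5 if talks fail, so the licensor offers 5 and keeps 115.
Round 2 (the licensee proposes): the licensor can get 115 next round, worth 0.89 × 115 = 102.35 now. The licensee offers 102.35 and keeps 120 − 102.35 = 17.65.
Round 1 (the licensor proposes): the licensee can get 17.65 next round, worth 0.89 × 17.65 = 15.7085 now, so the licensor offers 15.7085, keeping 104.2915.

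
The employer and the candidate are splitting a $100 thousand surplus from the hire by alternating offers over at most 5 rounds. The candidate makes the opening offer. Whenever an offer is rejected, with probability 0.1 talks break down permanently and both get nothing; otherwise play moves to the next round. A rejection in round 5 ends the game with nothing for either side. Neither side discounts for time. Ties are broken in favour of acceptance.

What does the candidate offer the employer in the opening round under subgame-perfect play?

By backward induction:
Round 5 (the candidate proposes): rejection yields 0 for the employer; the candidate offers 0 and keeps 100.
Round 4 (the employer proposes): rejecting gives the candidate an expected 0.9 × 100 = 90, so the employer offers 90, keeping 10.
Round 3 (the candidate proposes): rejecting gives the employer an expected 0.9 × 10 = 9, so the candidate offers 9, keeping 91.
Round 2 (the employer proposes): rejecting gives the candidate an expected 0.9 × 91 = 81.9; the employer offers that and keeps 18.1.
Round 1 (the candidate proposes): rejecting gives the employer an expected 0.9 × 18.1 = 16.29, so the candidate offers 16.29, keeping 83.71.

16.29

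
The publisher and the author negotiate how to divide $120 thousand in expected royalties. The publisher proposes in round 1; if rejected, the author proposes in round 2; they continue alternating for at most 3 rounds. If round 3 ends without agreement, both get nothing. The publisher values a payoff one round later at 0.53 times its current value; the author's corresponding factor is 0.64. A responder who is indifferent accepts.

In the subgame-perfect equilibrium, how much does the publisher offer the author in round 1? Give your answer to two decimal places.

Round 3 (the publisher proposes): rejection yields 0 for the author; the publisher offers 0 and keeps 120.
Round 2 (the author proposes): the publisher can get 120 next round, worth 0.53 × 120 = 63.6 now. The author offers 63.6 and keeps 120 − 63.6 = 56.4.
Round 1 (the publisher proposes): the author can get 56.4 next round, worth 0.64 × 56.4 = 36.096 now. The publisher offers 36.096 and keeps 120 − 36.096 = 83.904.

36.10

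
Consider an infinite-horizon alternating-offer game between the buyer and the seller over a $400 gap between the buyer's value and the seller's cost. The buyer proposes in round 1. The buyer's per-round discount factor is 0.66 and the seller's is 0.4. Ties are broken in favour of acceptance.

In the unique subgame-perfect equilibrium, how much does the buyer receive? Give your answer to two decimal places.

When the buyer proposes, the seller accepts any offer worth at least 0.4 times what the seller would get by proposing next round; and vice versa.
This gives x = 400 − 0.4y and y = 400 − 0.66x, where x and y are each side's share when it proposes.
Hence (1 − 0.4·0.66)x = 400(1 − 0.4), i.e. 0.736·x = 240.
x ≈ 326.0870; the seller's share is 400 − x ≈ 73.9130.

326.09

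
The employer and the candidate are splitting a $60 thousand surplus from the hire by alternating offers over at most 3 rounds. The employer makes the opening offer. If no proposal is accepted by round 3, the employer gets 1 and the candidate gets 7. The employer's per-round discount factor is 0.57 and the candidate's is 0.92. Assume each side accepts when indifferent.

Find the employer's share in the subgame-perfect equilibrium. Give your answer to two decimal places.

32.59

Round 3 (the employer proposes): the candidate gets 7 if talks fail, so the employer offers 7 and keeps 53.
Round 2 (the candidate proposes): the employer can get 53 next round, worth 0.57 × 53 = 30.21 now. The candidate offers 30.21 and keeps 60 − 30.21 = 29.79.
Round 1 (the employer proposes): the candidate can get 29.79 next round, worth 0.92 × 29.79 = 27.4068 now; the employer offers that and keeps 32.5932.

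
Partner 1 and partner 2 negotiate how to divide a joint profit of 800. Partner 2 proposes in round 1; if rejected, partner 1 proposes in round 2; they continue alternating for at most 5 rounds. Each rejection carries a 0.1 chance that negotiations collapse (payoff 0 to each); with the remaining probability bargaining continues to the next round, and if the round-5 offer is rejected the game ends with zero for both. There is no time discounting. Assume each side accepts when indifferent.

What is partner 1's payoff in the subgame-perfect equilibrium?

130.32

Round 5 (partner 2 proposes): rejection yields 0 for partner 1; partner 2 offers 0 and keeps 800.
Round 4 (partner 1 proposes): rejecting gives partner 2 an expected 0.9 × 800 = 720. Partner 1 offers 720 and keeps 800 − 720 = 80.
Round 3 (partner 2 proposes): rejecting gives partner 1 an expected 0.9 × 80 = 72, so partner 2 offers 72, keeping 728.
Round 2 (partner 1 proposes): rejecting gives partner 2 an expected 0.9 × 728 = 655.2, so partner 1 offers 655.2, keeping 144.8.
Round 1 (partner 2 proposes): rejecting gives partner 1 an expected 0.9 × 144.8 = 130.32; partner 2 offers that and keeps 669.68.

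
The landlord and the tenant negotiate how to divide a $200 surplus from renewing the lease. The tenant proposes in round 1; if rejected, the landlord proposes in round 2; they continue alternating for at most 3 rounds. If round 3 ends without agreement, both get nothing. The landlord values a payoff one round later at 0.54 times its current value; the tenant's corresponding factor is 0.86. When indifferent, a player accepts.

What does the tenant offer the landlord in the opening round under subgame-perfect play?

Round 3 (the tenant proposes): the landlord will accept anything ≥ 0, so the tenant offers 0 and keeps 200.
Round 2 (the landlord proposes): the tenant can get 200 next round, worth 0.86 × 200 = 172 now; the landlord offers that and keeps 28.
Round 1 (the tenant proposes): the landlord can get 28 next round, worth 0.54 × 28 = 15.12 now, so the tenant offers 15.12, keeping 184.88.

15.12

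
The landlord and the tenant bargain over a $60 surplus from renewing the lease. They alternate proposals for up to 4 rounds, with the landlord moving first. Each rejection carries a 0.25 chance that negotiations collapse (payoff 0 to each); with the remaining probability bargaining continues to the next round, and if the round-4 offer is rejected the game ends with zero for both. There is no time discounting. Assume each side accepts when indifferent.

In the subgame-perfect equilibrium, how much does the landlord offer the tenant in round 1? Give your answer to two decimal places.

Round 4 (the tenant proposes): the landlord will accept anything ≥ 0, so the tenant offers 0 and keeps 60.
Round 3 (the landlord proposes): rejecting gives the tenant an expected 0.75 × 60 = 45, so the landlord offers 45, keeping 15.
Round 2 (the tenant proposes): rejecting gives the landlord an expected 0.75 × 15 = 11.25; the tenant offers that and keeps 48.75.
Round 1 (the landlord proposes): rejecting gives the tenant an expected 0.75 × 48.75 = 36.5625; the landlord offers that and keeps 23.4375.

36.56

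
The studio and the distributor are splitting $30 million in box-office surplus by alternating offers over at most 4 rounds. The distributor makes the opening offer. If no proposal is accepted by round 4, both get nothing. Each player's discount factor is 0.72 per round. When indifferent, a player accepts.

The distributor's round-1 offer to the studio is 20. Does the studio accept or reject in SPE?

Work out the studio's continuation value if the offer is rejected.
Round 4 (the studio proposes): the distributor will accept anything ≥ 0, so the studio offers 0 and keeps 30.
Round 3 (the distributor proposes): the studio can get 30 next round, worth 0.72 × 30 = 21.6 now; the distributor offers that and keeps 8.4.
Round 2 (the studio proposes): the distributor can get 8.4 next round, worth 0.72 × 8.4 = 6.048 now. The studio offers 6.048 and keeps 30 − 6.048 = 23.952.
So by rejecting in round 1, the studio gets 23.952 next round, worth 0.72 × 23.952 = 17.24544 now.
Offer 20 ≥ 17.24544, so the studio accepts.

Accept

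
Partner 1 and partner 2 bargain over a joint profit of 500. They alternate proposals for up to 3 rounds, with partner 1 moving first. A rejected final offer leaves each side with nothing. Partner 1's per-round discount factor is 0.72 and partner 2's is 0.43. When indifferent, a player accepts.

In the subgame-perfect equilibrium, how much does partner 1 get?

Round 3 (partner 1 proposes): rejection yields 0 for partner 2; partner 1 offers 0 and keeps 500.
Round 2 (partner 2 proposes): partner 1 can get 500 next round, worth 0.72 × 500 = 360 now, so partner 2 offers 360, keeping 140.
Round 1 (partner 1 proposes): partner 2 can get 140 next round, worth 0.43 × 140 = 60.2 now. Partner 1 offers 60.2 and keeps 500 − 60.2 = 439.8.

439.8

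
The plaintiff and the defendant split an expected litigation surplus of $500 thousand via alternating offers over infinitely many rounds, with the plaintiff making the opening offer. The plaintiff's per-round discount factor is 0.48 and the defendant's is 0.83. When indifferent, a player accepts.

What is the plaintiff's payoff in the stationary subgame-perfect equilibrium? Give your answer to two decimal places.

In a stationary SPE each proposer offers the other exactly their discounted continuation value.
If the plaintiff keeps x when proposing and the defendant keeps y when proposing, then x = 500 − 0.83y and y = 500 − 0.48x.
Solving: x = 500(1 − 0.83) / (1 − 0.48·0.83) = 85 / 0.6016 ≈ 141.2899.
The defendant gets 500 − 141.2899 ≈ 358.7101.

141.29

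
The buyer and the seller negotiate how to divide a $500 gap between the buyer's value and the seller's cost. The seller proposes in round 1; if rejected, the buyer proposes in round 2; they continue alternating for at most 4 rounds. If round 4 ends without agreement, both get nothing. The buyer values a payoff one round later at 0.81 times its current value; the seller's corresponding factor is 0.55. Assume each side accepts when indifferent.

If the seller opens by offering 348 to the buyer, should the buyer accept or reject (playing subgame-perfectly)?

Reject

Round 4 (the buyer proposes): the seller will accept anything ≥ 0, so the buyer offers 0 and keeps 500.
Round 3 (the seller proposes): the buyer can get 500 next round, worth 0.81 × 500 = 405 now, so the seller offers 405, keeping 95.
Round 2 (the buyer proposes): the seller can get 95 next round, worth 0.55 × 95 = 52.25 now. The buyer offers 52.25 and keeps 500 − 52.25 = 447.75.
So by rejecting in round 1, the buyer gets 447.75 next round, worth 0.81 × 447.75 = 362.6775 now.
Offer 348 < 362.6775, so the buyer rejects.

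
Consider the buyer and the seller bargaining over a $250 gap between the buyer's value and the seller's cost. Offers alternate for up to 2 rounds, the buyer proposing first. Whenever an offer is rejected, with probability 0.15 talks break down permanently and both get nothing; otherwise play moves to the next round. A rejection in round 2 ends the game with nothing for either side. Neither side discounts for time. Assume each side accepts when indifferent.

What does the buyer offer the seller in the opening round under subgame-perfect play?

Round 2 (the seller proposes): rejection yields 0 for the buyer; the seller offers 0 and keeps 250.
Round 1 (the buyer proposes): rejecting gives the seller an expected 0.85 × 250 = 212.5, so the buyer offers 212.5, keeping 37.5.

212.5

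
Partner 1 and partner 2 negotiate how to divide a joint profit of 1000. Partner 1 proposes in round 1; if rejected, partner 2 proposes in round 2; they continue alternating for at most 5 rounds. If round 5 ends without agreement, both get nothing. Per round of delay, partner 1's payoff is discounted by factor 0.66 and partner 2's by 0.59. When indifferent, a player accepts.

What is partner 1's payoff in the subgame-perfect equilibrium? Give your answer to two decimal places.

721.29

By backward induction:
Round 5 (partner 1 proposes): rejection yields 0 for partner 2; partner 1 offers 0 and keeps 1000.
Round 4 (partner 2 proposes): partner 1 can get 1000 next round, worth 0.66 × 1000 = 660 now; partner 2 offers that and keeps 340.
Round 3 (partner 1 proposes): partner 2 can get 340 next round, worth 0.59 × 340 = 200.6 now. Partner 1 offers 200.6 and keeps 1000 − 200.6 = 799.4.
Round 2 (partner 2 proposes): partner 1 can get 799.4 next round, worth 0.66 × 799.4 = 527.604 now. Partner 2 offers 527.604 and keeps 1000 − 527.604 = 472.396.
Round 1 (partner 1 proposes): partner 2 can get 472.396 next round, worth 0.59 × 472.396 = 278.71364 now; partner 1 offers that and keeps 721.28636.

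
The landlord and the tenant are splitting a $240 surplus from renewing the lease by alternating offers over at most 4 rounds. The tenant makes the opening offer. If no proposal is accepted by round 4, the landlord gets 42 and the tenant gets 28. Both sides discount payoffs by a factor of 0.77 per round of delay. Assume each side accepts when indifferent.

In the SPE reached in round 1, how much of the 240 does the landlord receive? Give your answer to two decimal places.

139.29

Solve by backward induction from round 4.
Round 4 (the landlord proposes): the tenant gets 28 if talks fail, so the landlord offers 28 and keeps 212.
Round 3 (the tenant proposes): the landlord can get 212 next round, worth 0.77 × 212 = 163.24 now. The tenant offers 163.24 and keeps 240 − 163.24 = 76.76.
Round 2 (the landlord proposes): the tenant can get 76.76 next round, worth 0.77 × 76.76 = 59.1052 now; the landlord offers that and keeps 180.8948.
Round 1 (the tenant proposes): the landlord can get 180.8948 next round, worth 0.77 × 180.8948 = 139.288996 now. The tenant offers 139.288996 and keeps 240 − 139.288996 = 100.711004.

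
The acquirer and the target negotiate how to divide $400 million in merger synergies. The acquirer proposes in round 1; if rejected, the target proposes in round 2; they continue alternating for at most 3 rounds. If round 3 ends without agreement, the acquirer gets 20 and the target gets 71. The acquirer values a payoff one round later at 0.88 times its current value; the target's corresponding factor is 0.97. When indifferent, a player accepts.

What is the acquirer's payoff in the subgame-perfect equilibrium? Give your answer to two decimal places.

Round 3 (the acquirer proposes): the target gets 71 if talks fail, so the acquirer offers 71 and keeps 329.
Round 2 (the target proposes): the acquirer can get 329 next round, worth 0.88 × 329 = 289.52 now. The target offers 289.52 and keeps 400 − 289.52 = 110.48.
Round 1 (the acquirer proposes): the target can get 110.48 next round, worth 0.97 × 110.48 = 107.1656 now, so the acquirer offers 107.1656, keeping 292.8344.

292.83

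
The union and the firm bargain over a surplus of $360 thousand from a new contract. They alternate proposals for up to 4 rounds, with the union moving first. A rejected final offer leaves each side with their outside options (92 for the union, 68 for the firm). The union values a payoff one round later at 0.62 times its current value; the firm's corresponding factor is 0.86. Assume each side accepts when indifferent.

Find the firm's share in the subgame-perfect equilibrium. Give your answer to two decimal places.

Round 4 (the firm proposes): the union gets 92 if talks fail, so the firm offers 92 and keeps 268.
Round 3 (the union proposes): the firm can get 268 next round, worth 0.86 × 268 = 230.48 now. The union offers 230.48 and keeps 360 − 230.48 = 129.52.
Round 2 (the firm proposes): the union can get 129.52 next round, worth 0.62 × 129.52 = 80.3024 now, so the firm offers 80.3024, keeping 279.6976.
Round 1 (the union proposes): the firm can get 279.6976 next round, worth 0.86 × 279.6976 = 240.539936 now. The union offers 240.539936 and keeps 360 − 240.539936 = 119.460064.

240.54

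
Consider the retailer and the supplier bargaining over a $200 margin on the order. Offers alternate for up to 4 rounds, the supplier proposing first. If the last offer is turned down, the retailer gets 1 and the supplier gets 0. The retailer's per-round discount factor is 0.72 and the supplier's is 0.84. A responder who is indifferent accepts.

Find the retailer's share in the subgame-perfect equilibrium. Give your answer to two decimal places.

Round 4 (the retailer proposes): the supplier will accept anything ≥ 0, so the retailer offers 0 and keeps 200.
Round 3 (the supplier proposes): the retailer can get 200 next round, worth 0.72 × 200 = 144 now. The supplier offers 144 and keeps 200 − 144 = 56.
Round 2 (the retailer proposes): the supplier can get 56 next round, worth 0.84 × 56 = 47.04 now, so the retailer offers 47.04, keeping 152.96.
Round 1 (the supplier proposes): the retailer can get 152.96 next round, worth 0.72 × 152.96 = 110.1312 now. The supplier offers 110.1312 and keeps 200 − 110.1312 = 89.8688.

110.13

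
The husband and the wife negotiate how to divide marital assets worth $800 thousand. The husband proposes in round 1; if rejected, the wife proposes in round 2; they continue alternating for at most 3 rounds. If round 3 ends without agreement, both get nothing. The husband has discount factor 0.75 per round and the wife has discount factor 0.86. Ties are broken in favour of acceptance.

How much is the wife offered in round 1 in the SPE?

Solve by backward induction from round 3.
Round 3 (the husband proposes): rejection yields 0 for the wife; the husband offers 0 and keeps 800.
Round 2 (the wife proposes): the husband can get 800 next round, worth 0.75 × 800 = 600 now, so the wife offers 600, keeping 200.
Round 1 (the husband proposes): the wife can get 200 next round, worth 0.86 × 200 = 172 now, so the husband offers 172, keeping 628.

172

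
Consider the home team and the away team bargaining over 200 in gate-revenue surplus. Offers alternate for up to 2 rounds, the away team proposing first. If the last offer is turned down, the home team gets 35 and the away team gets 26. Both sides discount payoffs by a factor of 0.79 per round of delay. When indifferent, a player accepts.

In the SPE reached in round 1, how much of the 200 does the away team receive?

Round 2 (the home team proposes): the away team gets 26 if talks fail, so the home team offers 26 and keeps 174.
Round 1 (the away team proposes): the home team can get 174 next round, worth 0.79 × 174 = 137.46 now, so the away team offers 137.46, keeping 62.54.

62.54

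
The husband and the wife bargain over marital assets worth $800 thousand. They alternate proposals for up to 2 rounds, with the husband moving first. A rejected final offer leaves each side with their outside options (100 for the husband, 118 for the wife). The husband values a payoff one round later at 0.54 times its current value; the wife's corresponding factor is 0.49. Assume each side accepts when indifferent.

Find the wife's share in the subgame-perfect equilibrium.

By backward induction:
Round 2 (the wife proposes): the husband gets 100 if talks fail, so the wife offers 100 and keeps 700.
Round 1 (the husband proposes): the wife can get 700 next round, worth 0.49 × 700 = 343 now, so the husband offers 343, keeping 457.

343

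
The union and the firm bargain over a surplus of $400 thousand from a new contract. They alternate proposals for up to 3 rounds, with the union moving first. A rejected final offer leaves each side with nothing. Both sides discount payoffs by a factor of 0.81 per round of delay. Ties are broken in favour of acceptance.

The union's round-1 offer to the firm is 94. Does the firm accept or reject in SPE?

Round 3 (the union proposes): the firm will accept anything ≥ 0, so the union offers 0 and keeps 400.
Round 2 (the firm proposes): the union can get 400 next round, worth 0.81 × 400 = 324 now. The firm offers 324 and keeps 400 − 324 = 76.
So by rejecting in round 1, the firm gets 76 next round, worth 0.81 × 76 = 61.56 now.
Offer 94 ≥ 61.56, so the firm accepts.

Accept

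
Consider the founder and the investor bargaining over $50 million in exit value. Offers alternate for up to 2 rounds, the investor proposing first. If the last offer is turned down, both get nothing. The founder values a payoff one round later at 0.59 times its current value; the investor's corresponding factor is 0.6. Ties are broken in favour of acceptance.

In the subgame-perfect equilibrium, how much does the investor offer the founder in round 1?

29.5

Round 2 (the founder proposes): rejection yields 0 for the investor; the founder offers 0 and keeps 50.
Round 1 (the investor proposes): the founder can get 50 next round, worth 0.59 × 50 = 29.5 now; the investor offers that and keeps 20.5.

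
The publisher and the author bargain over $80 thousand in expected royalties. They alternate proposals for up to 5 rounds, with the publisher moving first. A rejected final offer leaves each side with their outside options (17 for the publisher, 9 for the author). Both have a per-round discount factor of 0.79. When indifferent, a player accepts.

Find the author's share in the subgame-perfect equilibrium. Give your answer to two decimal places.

Round 5 (the publisher proposes): the author gets 9 if talks fail, so the publisher offers 9 and keeps 71.
Round 4 (the author proposes): the publisher can get 71 next round, worth 0.79 × 71 = 56.09 now, so the author offers 56.09, keeping 23.91.
Round 3 (the publisher proposes): the author can get 23.91 next round, worth 0.79 × 23.91 = 18.8889 now, so the publisher offers 18.8889, keeping 61.1111.
Round 2 (the author proposes): the publisher can get 61.1111 next round, worth 0.79 × 61.1111 = 48.277769 now. The author offers 48.277769 and keeps 80 − 48.277769 = 31.722231.
Round 1 (the publisher proposes): the author can get 31.722231 next round, worth 0.79 × 31.722231 = 25.06056249 now, so the publisher offers 25.06056249, keeping 54.93943751.

25.06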